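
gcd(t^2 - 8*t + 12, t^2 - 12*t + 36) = t - 6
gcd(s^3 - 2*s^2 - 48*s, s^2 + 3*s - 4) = 1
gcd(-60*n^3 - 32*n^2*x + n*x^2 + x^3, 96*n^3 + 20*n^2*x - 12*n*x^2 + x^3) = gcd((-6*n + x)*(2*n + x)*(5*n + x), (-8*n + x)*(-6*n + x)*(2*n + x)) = -12*n^2 - 4*n*x + x^2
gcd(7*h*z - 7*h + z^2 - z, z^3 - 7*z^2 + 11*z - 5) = z - 1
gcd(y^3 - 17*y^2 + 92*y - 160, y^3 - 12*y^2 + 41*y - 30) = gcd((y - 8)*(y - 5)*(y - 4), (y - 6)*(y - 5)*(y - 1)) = y - 5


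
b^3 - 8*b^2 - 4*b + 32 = (b - 8)*(b - 2)*(b + 2)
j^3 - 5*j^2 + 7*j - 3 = (j - 3)*(j - 1)^2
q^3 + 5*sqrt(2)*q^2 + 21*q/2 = q*(q + 3*sqrt(2)/2)*(q + 7*sqrt(2)/2)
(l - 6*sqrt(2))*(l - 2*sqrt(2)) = l^2 - 8*sqrt(2)*l + 24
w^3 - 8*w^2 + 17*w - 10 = (w - 5)*(w - 2)*(w - 1)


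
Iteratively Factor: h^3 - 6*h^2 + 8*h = (h - 4)*(h^2 - 2*h) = (h - 4)*(h - 2)*(h)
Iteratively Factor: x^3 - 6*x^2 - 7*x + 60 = (x - 5)*(x^2 - x - 12) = (x - 5)*(x - 4)*(x + 3)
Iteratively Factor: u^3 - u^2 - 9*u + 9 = (u - 1)*(u^2 - 9) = (u - 1)*(u + 3)*(u - 3)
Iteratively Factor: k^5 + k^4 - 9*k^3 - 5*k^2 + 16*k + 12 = (k + 1)*(k^4 - 9*k^2 + 4*k + 12) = (k - 2)*(k + 1)*(k^3 + 2*k^2 - 5*k - 6) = (k - 2)^2*(k + 1)*(k^2 + 4*k + 3) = (k - 2)^2*(k + 1)^2*(k + 3)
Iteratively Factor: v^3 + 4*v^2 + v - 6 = (v + 3)*(v^2 + v - 2) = (v - 1)*(v + 3)*(v + 2)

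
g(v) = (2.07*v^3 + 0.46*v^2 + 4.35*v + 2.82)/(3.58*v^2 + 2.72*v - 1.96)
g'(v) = (-7.16*v - 2.72)*(2.07*v^3 + 0.46*v^2 + 4.35*v + 2.82)/(3.58*v^2 + 2.72*v - 1.96)^2 + (6.21*v^2 + 0.92*v + 4.35)/(3.58*v^2 + 2.72*v - 1.96)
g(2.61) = 1.83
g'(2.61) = 0.33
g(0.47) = 47.44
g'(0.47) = -2586.49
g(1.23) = 1.87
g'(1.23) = -0.98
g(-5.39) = -3.79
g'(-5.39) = 0.50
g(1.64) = 1.68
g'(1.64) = -0.14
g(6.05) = 3.47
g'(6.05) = 0.53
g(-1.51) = -4.69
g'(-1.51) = -9.94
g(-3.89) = -3.10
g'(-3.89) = 0.41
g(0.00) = -1.44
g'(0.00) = -4.22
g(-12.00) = -7.40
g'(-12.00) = 0.56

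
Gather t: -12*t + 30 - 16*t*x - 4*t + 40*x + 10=t*(-16*x - 16) + 40*x + 40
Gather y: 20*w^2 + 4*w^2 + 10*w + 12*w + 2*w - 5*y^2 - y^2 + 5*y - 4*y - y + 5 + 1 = 24*w^2 + 24*w - 6*y^2 + 6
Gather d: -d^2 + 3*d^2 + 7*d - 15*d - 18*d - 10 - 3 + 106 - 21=2*d^2 - 26*d + 72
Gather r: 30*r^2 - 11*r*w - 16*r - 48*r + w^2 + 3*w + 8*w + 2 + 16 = 30*r^2 + r*(-11*w - 64) + w^2 + 11*w + 18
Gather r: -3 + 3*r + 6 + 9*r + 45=12*r + 48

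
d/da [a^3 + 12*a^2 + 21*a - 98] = 3*a^2 + 24*a + 21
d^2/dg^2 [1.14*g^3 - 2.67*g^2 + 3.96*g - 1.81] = 6.84*g - 5.34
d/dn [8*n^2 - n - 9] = 16*n - 1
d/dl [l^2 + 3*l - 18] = 2*l + 3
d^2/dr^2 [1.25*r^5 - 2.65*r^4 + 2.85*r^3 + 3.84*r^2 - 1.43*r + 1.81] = 25.0*r^3 - 31.8*r^2 + 17.1*r + 7.68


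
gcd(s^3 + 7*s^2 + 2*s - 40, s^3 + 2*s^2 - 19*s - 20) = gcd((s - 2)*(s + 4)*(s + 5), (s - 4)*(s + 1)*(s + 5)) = s + 5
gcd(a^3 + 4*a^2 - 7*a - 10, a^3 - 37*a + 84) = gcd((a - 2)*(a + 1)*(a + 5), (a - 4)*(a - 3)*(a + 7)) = 1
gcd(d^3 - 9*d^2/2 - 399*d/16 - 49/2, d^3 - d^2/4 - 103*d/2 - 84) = d^2 - 25*d/4 - 14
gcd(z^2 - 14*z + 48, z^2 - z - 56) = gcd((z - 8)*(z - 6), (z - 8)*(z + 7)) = z - 8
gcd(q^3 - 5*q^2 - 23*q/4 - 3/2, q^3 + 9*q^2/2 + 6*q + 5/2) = 1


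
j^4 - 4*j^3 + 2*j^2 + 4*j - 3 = (j - 3)*(j - 1)^2*(j + 1)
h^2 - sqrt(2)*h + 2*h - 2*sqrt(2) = (h + 2)*(h - sqrt(2))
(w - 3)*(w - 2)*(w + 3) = w^3 - 2*w^2 - 9*w + 18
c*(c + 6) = c^2 + 6*c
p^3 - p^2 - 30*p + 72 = (p - 4)*(p - 3)*(p + 6)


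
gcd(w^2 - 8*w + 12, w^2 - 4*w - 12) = w - 6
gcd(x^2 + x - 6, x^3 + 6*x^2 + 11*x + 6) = x + 3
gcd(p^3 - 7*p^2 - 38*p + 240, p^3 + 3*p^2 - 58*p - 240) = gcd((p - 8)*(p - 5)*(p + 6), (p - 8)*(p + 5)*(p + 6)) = p^2 - 2*p - 48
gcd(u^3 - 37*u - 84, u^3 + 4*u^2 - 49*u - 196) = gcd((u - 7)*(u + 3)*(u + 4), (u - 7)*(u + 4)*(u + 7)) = u^2 - 3*u - 28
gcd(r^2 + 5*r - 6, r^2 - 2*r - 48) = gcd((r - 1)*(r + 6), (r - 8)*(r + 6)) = r + 6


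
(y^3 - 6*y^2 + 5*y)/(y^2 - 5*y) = y - 1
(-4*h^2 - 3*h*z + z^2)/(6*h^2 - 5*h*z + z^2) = (-4*h^2 - 3*h*z + z^2)/(6*h^2 - 5*h*z + z^2)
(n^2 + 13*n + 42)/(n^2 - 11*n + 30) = (n^2 + 13*n + 42)/(n^2 - 11*n + 30)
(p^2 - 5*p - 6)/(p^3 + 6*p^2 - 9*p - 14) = (p - 6)/(p^2 + 5*p - 14)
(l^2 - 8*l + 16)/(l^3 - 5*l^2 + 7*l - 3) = (l^2 - 8*l + 16)/(l^3 - 5*l^2 + 7*l - 3)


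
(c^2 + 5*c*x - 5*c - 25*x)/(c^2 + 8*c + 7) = (c^2 + 5*c*x - 5*c - 25*x)/(c^2 + 8*c + 7)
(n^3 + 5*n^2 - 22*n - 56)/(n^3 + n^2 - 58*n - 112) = (n - 4)/(n - 8)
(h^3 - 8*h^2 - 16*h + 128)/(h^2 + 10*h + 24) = (h^2 - 12*h + 32)/(h + 6)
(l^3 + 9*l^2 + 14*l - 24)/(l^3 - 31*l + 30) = (l + 4)/(l - 5)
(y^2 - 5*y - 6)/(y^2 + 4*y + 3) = (y - 6)/(y + 3)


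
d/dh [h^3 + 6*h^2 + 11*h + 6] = 3*h^2 + 12*h + 11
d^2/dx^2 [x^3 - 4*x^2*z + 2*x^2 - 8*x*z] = 6*x - 8*z + 4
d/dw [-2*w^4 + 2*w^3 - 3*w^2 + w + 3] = -8*w^3 + 6*w^2 - 6*w + 1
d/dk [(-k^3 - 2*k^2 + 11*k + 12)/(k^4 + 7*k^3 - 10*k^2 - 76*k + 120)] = (k^5 + 6*k^4 + 3*k^3 - 44*k^2 - 438*k - 1116)/(k^7 + 16*k^6 + 61*k^5 - 170*k^4 - 1064*k^3 + 1072*k^2 + 5520*k - 7200)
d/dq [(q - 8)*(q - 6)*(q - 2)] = 3*q^2 - 32*q + 76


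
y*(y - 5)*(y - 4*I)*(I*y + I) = I*y^4 + 4*y^3 - 4*I*y^3 - 16*y^2 - 5*I*y^2 - 20*y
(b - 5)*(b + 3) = b^2 - 2*b - 15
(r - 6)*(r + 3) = r^2 - 3*r - 18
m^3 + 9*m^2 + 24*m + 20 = (m + 2)^2*(m + 5)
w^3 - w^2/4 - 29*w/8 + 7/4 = (w - 7/4)*(w - 1/2)*(w + 2)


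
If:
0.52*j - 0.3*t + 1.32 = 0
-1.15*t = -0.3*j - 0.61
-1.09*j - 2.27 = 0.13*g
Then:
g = 4.57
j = -2.63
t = -0.16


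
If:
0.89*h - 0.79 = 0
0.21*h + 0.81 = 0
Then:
No Solution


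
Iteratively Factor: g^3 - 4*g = (g)*(g^2 - 4) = g*(g - 2)*(g + 2)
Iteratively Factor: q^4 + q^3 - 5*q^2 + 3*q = (q + 3)*(q^3 - 2*q^2 + q) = (q - 1)*(q + 3)*(q^2 - q) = (q - 1)^2*(q + 3)*(q)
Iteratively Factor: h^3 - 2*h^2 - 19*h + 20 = (h - 5)*(h^2 + 3*h - 4) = (h - 5)*(h - 1)*(h + 4)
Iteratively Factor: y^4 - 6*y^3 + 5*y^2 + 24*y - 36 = (y - 2)*(y^3 - 4*y^2 - 3*y + 18) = (y - 3)*(y - 2)*(y^2 - y - 6) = (y - 3)^2*(y - 2)*(y + 2)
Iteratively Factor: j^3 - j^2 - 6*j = (j + 2)*(j^2 - 3*j) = j*(j + 2)*(j - 3)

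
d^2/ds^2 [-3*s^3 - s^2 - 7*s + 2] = -18*s - 2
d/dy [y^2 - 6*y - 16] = 2*y - 6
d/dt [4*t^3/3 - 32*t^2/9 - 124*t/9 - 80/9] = 4*t^2 - 64*t/9 - 124/9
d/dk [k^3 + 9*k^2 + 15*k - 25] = 3*k^2 + 18*k + 15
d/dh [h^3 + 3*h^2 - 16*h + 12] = 3*h^2 + 6*h - 16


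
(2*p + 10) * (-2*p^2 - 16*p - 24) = -4*p^3 - 52*p^2 - 208*p - 240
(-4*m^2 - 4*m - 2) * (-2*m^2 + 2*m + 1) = 8*m^4 - 8*m^2 - 8*m - 2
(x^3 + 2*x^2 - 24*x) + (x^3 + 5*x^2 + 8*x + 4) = 2*x^3 + 7*x^2 - 16*x + 4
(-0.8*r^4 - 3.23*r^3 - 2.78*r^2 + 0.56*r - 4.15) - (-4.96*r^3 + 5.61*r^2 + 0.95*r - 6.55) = -0.8*r^4 + 1.73*r^3 - 8.39*r^2 - 0.39*r + 2.4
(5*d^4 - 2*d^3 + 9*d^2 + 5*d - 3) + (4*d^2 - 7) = 5*d^4 - 2*d^3 + 13*d^2 + 5*d - 10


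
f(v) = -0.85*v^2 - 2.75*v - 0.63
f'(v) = -1.7*v - 2.75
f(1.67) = -7.59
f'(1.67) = -5.59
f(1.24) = -5.35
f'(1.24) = -4.86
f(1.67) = -7.59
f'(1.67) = -5.59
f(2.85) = -15.37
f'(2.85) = -7.60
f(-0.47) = 0.47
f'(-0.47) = -1.95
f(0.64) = -2.74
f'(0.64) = -3.84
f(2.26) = -11.19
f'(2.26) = -6.59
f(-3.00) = -0.03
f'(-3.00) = 2.35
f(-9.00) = -44.73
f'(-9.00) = 12.55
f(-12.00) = -90.03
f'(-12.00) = 17.65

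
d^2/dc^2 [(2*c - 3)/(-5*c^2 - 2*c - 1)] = 2*(-4*(2*c - 3)*(5*c + 1)^2 + (30*c - 11)*(5*c^2 + 2*c + 1))/(5*c^2 + 2*c + 1)^3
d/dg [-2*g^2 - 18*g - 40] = -4*g - 18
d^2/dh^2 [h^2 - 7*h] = 2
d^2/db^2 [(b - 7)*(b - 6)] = 2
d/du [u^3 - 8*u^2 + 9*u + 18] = 3*u^2 - 16*u + 9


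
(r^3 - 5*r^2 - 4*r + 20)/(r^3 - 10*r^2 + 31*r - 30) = (r + 2)/(r - 3)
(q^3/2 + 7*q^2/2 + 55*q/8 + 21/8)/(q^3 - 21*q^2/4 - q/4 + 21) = (4*q^3 + 28*q^2 + 55*q + 21)/(2*(4*q^3 - 21*q^2 - q + 84))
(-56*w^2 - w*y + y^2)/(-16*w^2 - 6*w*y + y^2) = (7*w + y)/(2*w + y)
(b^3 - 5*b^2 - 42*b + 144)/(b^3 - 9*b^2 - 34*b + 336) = (b - 3)/(b - 7)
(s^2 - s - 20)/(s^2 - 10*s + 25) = (s + 4)/(s - 5)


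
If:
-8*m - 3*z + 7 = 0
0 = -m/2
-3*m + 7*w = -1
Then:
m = 0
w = -1/7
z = 7/3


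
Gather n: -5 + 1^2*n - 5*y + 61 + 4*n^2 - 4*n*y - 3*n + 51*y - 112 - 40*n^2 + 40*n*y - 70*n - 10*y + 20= -36*n^2 + n*(36*y - 72) + 36*y - 36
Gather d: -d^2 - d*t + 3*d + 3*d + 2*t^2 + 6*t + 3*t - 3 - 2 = -d^2 + d*(6 - t) + 2*t^2 + 9*t - 5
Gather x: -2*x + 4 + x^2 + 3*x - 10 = x^2 + x - 6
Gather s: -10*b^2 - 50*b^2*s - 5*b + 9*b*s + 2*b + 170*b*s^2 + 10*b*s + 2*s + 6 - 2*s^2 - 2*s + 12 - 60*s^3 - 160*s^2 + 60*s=-10*b^2 - 3*b - 60*s^3 + s^2*(170*b - 162) + s*(-50*b^2 + 19*b + 60) + 18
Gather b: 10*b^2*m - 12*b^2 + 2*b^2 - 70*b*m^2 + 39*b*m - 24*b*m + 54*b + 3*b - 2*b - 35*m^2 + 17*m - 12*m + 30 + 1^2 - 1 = b^2*(10*m - 10) + b*(-70*m^2 + 15*m + 55) - 35*m^2 + 5*m + 30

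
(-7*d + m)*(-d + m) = 7*d^2 - 8*d*m + m^2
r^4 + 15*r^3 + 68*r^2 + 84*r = r*(r + 2)*(r + 6)*(r + 7)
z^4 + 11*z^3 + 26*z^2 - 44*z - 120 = (z - 2)*(z + 2)*(z + 5)*(z + 6)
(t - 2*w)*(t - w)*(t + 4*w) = t^3 + t^2*w - 10*t*w^2 + 8*w^3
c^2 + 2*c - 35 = (c - 5)*(c + 7)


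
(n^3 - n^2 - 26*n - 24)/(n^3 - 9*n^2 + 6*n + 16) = (n^2 - 2*n - 24)/(n^2 - 10*n + 16)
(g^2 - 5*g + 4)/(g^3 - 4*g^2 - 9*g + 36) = (g - 1)/(g^2 - 9)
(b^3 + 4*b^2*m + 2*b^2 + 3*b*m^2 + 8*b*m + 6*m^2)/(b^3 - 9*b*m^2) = (b^2 + b*m + 2*b + 2*m)/(b*(b - 3*m))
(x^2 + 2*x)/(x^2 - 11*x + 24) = x*(x + 2)/(x^2 - 11*x + 24)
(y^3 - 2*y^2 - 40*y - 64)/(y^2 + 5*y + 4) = (y^2 - 6*y - 16)/(y + 1)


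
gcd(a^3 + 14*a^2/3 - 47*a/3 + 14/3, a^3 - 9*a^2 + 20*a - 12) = a - 2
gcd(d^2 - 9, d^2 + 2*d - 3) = d + 3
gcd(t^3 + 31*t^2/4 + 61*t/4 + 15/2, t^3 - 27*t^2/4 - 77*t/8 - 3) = t + 3/4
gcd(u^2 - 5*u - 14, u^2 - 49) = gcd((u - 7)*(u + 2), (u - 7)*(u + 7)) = u - 7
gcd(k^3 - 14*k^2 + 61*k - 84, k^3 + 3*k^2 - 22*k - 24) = k - 4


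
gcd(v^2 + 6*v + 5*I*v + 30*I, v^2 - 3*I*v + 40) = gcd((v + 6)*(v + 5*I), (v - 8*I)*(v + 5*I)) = v + 5*I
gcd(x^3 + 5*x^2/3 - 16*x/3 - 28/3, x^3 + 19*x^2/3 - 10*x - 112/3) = x + 2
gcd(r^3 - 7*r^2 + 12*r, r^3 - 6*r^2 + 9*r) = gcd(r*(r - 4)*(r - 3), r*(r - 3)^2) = r^2 - 3*r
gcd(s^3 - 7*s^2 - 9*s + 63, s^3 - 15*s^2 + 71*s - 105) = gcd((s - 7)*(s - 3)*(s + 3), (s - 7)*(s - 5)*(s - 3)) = s^2 - 10*s + 21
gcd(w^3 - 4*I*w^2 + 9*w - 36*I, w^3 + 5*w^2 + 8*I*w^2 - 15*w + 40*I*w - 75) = w + 3*I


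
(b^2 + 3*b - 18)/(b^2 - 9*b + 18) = (b + 6)/(b - 6)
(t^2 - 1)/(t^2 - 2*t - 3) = (t - 1)/(t - 3)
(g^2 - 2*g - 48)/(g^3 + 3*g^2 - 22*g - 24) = (g - 8)/(g^2 - 3*g - 4)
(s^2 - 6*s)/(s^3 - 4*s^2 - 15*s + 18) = s/(s^2 + 2*s - 3)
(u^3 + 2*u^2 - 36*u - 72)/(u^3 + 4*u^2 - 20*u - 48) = (u - 6)/(u - 4)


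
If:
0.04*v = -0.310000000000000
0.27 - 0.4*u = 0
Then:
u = 0.68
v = -7.75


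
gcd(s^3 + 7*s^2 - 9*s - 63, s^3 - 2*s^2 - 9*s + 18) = s^2 - 9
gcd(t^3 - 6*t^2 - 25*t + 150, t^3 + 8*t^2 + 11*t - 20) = t + 5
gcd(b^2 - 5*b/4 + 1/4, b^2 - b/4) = b - 1/4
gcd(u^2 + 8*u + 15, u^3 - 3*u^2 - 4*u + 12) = 1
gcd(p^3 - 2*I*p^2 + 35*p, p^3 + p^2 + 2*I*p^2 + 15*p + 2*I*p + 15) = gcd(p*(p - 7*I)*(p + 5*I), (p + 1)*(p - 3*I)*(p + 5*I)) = p + 5*I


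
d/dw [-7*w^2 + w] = 1 - 14*w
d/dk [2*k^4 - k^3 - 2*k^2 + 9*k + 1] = 8*k^3 - 3*k^2 - 4*k + 9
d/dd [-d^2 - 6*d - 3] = -2*d - 6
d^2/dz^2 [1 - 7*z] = 0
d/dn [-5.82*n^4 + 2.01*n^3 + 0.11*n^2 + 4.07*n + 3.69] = -23.28*n^3 + 6.03*n^2 + 0.22*n + 4.07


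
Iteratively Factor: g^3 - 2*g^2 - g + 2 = (g - 1)*(g^2 - g - 2) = (g - 1)*(g + 1)*(g - 2)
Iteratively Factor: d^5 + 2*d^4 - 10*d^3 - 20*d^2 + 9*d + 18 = (d - 3)*(d^4 + 5*d^3 + 5*d^2 - 5*d - 6) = (d - 3)*(d + 2)*(d^3 + 3*d^2 - d - 3) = (d - 3)*(d - 1)*(d + 2)*(d^2 + 4*d + 3) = (d - 3)*(d - 1)*(d + 2)*(d + 3)*(d + 1)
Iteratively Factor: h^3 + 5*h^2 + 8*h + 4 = (h + 2)*(h^2 + 3*h + 2) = (h + 1)*(h + 2)*(h + 2)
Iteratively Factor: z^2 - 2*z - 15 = (z + 3)*(z - 5)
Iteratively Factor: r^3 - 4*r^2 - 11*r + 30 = (r - 2)*(r^2 - 2*r - 15) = (r - 5)*(r - 2)*(r + 3)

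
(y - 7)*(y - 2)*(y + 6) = y^3 - 3*y^2 - 40*y + 84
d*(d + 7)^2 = d^3 + 14*d^2 + 49*d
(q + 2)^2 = q^2 + 4*q + 4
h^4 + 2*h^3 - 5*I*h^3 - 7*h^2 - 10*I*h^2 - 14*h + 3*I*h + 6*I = (h + 2)*(h - 3*I)*(h - I)^2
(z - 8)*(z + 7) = z^2 - z - 56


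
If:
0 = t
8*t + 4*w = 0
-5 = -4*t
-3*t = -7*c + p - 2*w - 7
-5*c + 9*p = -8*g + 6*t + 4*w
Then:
No Solution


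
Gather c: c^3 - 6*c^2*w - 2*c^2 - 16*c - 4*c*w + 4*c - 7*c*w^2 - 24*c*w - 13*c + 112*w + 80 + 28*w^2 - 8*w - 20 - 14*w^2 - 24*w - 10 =c^3 + c^2*(-6*w - 2) + c*(-7*w^2 - 28*w - 25) + 14*w^2 + 80*w + 50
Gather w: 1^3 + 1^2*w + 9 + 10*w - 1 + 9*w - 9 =20*w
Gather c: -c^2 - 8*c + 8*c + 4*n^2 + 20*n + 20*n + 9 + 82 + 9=-c^2 + 4*n^2 + 40*n + 100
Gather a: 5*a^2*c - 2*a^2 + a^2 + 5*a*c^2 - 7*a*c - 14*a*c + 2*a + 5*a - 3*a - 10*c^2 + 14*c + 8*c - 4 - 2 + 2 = a^2*(5*c - 1) + a*(5*c^2 - 21*c + 4) - 10*c^2 + 22*c - 4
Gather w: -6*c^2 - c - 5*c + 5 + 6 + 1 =-6*c^2 - 6*c + 12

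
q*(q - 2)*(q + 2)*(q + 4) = q^4 + 4*q^3 - 4*q^2 - 16*q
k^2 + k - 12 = (k - 3)*(k + 4)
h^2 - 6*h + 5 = (h - 5)*(h - 1)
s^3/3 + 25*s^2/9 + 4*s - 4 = (s/3 + 1)*(s - 2/3)*(s + 6)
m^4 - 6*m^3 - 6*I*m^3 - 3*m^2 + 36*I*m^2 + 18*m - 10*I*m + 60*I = (m - 6)*(m - 5*I)*(m - 2*I)*(m + I)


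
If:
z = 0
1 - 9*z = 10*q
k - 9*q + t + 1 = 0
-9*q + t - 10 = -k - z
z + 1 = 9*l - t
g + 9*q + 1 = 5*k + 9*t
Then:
No Solution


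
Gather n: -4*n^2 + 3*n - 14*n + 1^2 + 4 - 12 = -4*n^2 - 11*n - 7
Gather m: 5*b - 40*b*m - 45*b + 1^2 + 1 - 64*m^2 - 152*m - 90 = -40*b - 64*m^2 + m*(-40*b - 152) - 88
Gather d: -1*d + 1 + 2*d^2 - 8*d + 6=2*d^2 - 9*d + 7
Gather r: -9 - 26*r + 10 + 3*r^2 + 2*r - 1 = 3*r^2 - 24*r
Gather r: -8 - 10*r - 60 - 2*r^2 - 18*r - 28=-2*r^2 - 28*r - 96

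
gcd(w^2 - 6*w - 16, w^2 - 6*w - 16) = w^2 - 6*w - 16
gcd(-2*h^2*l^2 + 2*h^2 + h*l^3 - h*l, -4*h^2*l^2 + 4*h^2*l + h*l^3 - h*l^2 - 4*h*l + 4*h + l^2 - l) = l - 1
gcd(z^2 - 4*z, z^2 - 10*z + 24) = z - 4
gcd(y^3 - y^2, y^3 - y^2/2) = y^2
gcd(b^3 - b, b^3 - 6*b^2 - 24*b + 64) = 1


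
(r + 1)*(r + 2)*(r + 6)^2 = r^4 + 15*r^3 + 74*r^2 + 132*r + 72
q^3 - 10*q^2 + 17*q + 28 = (q - 7)*(q - 4)*(q + 1)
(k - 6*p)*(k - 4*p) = k^2 - 10*k*p + 24*p^2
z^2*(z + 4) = z^3 + 4*z^2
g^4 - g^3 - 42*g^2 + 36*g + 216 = (g - 6)*(g - 3)*(g + 2)*(g + 6)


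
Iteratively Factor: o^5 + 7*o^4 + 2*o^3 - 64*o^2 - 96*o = (o + 2)*(o^4 + 5*o^3 - 8*o^2 - 48*o) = (o - 3)*(o + 2)*(o^3 + 8*o^2 + 16*o) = (o - 3)*(o + 2)*(o + 4)*(o^2 + 4*o) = (o - 3)*(o + 2)*(o + 4)^2*(o)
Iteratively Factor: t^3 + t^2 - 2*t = (t + 2)*(t^2 - t) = (t - 1)*(t + 2)*(t)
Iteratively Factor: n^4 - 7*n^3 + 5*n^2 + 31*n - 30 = (n - 1)*(n^3 - 6*n^2 - n + 30) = (n - 5)*(n - 1)*(n^2 - n - 6) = (n - 5)*(n - 1)*(n + 2)*(n - 3)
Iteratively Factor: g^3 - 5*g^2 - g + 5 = (g - 1)*(g^2 - 4*g - 5) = (g - 5)*(g - 1)*(g + 1)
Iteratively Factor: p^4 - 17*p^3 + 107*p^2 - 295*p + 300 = (p - 5)*(p^3 - 12*p^2 + 47*p - 60) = (p - 5)*(p - 3)*(p^2 - 9*p + 20) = (p - 5)^2*(p - 3)*(p - 4)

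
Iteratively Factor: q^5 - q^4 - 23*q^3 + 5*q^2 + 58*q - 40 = (q - 1)*(q^4 - 23*q^2 - 18*q + 40) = (q - 1)*(q + 2)*(q^3 - 2*q^2 - 19*q + 20) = (q - 1)^2*(q + 2)*(q^2 - q - 20) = (q - 5)*(q - 1)^2*(q + 2)*(q + 4)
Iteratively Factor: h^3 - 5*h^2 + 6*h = (h - 3)*(h^2 - 2*h) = h*(h - 3)*(h - 2)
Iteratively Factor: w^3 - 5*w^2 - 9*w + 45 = (w + 3)*(w^2 - 8*w + 15) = (w - 5)*(w + 3)*(w - 3)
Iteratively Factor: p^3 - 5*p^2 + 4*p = (p - 4)*(p^2 - p) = p*(p - 4)*(p - 1)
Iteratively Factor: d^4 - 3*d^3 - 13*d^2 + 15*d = (d - 5)*(d^3 + 2*d^2 - 3*d) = (d - 5)*(d - 1)*(d^2 + 3*d) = (d - 5)*(d - 1)*(d + 3)*(d)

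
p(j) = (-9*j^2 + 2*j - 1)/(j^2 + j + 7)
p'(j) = (2 - 18*j)/(j^2 + j + 7) + (-2*j - 1)*(-9*j^2 + 2*j - 1)/(j^2 + j + 7)^2 = (-11*j^2 - 124*j + 15)/(j^4 + 2*j^3 + 15*j^2 + 14*j + 49)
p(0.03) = -0.13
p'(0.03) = 0.23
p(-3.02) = -6.80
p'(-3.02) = 1.68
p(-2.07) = -4.74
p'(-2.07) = 2.64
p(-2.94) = -6.67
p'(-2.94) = 1.76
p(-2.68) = -6.17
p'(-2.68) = 2.03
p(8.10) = -7.13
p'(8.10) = -0.26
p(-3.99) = -8.04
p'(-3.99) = 0.93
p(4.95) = -5.81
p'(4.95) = -0.65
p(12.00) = -7.81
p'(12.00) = -0.12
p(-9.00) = -9.47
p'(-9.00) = 0.04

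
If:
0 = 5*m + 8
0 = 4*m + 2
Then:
No Solution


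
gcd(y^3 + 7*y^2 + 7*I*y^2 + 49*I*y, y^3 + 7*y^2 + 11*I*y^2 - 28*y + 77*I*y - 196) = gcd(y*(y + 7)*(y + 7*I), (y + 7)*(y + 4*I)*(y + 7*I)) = y^2 + y*(7 + 7*I) + 49*I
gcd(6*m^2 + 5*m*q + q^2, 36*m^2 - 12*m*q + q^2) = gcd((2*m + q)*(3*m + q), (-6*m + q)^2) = 1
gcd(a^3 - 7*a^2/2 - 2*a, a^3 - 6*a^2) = a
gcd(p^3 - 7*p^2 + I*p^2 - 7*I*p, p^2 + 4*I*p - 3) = p + I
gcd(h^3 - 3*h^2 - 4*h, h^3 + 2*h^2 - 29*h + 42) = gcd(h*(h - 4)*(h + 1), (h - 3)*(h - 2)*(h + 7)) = 1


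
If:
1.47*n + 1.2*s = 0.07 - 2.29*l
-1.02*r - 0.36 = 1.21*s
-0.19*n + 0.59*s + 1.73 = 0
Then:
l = -2.51735233279706*s - 5.81429556423811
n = 3.10526315789474*s + 9.10526315789474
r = -1.18627450980392*s - 0.352941176470588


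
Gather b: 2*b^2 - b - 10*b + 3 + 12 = 2*b^2 - 11*b + 15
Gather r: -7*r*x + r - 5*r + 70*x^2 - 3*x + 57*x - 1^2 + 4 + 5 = r*(-7*x - 4) + 70*x^2 + 54*x + 8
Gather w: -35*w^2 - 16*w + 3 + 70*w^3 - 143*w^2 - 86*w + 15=70*w^3 - 178*w^2 - 102*w + 18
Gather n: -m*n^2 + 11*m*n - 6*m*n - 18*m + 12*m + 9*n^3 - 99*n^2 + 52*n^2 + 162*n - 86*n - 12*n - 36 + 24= -6*m + 9*n^3 + n^2*(-m - 47) + n*(5*m + 64) - 12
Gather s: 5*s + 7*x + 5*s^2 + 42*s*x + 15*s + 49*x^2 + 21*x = 5*s^2 + s*(42*x + 20) + 49*x^2 + 28*x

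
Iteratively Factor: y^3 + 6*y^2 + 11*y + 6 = (y + 1)*(y^2 + 5*y + 6) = (y + 1)*(y + 2)*(y + 3)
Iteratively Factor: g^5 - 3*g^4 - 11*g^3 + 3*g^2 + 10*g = (g - 5)*(g^4 + 2*g^3 - g^2 - 2*g) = (g - 5)*(g - 1)*(g^3 + 3*g^2 + 2*g) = g*(g - 5)*(g - 1)*(g^2 + 3*g + 2) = g*(g - 5)*(g - 1)*(g + 2)*(g + 1)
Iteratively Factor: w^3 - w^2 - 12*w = (w)*(w^2 - w - 12) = w*(w - 4)*(w + 3)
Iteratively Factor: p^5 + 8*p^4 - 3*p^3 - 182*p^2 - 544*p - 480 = (p - 5)*(p^4 + 13*p^3 + 62*p^2 + 128*p + 96) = (p - 5)*(p + 4)*(p^3 + 9*p^2 + 26*p + 24) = (p - 5)*(p + 2)*(p + 4)*(p^2 + 7*p + 12) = (p - 5)*(p + 2)*(p + 3)*(p + 4)*(p + 4)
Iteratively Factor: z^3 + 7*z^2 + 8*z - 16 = (z + 4)*(z^2 + 3*z - 4) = (z + 4)^2*(z - 1)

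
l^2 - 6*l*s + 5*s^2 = (l - 5*s)*(l - s)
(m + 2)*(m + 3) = m^2 + 5*m + 6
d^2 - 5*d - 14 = (d - 7)*(d + 2)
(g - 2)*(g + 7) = g^2 + 5*g - 14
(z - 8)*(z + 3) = z^2 - 5*z - 24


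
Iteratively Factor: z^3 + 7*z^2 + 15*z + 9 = (z + 3)*(z^2 + 4*z + 3) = (z + 3)^2*(z + 1)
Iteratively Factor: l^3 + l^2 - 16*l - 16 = (l + 1)*(l^2 - 16) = (l + 1)*(l + 4)*(l - 4)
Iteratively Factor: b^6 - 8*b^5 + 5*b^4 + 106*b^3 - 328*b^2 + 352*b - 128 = (b - 2)*(b^5 - 6*b^4 - 7*b^3 + 92*b^2 - 144*b + 64) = (b - 4)*(b - 2)*(b^4 - 2*b^3 - 15*b^2 + 32*b - 16) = (b - 4)*(b - 2)*(b - 1)*(b^3 - b^2 - 16*b + 16) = (b - 4)*(b - 2)*(b - 1)*(b + 4)*(b^2 - 5*b + 4) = (b - 4)^2*(b - 2)*(b - 1)*(b + 4)*(b - 1)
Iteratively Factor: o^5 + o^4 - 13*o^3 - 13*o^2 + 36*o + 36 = (o + 3)*(o^4 - 2*o^3 - 7*o^2 + 8*o + 12) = (o - 2)*(o + 3)*(o^3 - 7*o - 6) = (o - 2)*(o + 2)*(o + 3)*(o^2 - 2*o - 3) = (o - 2)*(o + 1)*(o + 2)*(o + 3)*(o - 3)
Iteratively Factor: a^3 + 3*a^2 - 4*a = (a + 4)*(a^2 - a) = a*(a + 4)*(a - 1)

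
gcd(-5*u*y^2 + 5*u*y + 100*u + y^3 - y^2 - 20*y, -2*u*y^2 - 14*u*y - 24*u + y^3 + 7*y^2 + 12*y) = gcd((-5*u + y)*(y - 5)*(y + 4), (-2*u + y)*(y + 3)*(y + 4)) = y + 4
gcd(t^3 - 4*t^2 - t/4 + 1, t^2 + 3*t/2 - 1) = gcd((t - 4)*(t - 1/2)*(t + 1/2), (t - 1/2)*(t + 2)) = t - 1/2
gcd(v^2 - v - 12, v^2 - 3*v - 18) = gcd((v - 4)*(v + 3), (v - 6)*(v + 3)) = v + 3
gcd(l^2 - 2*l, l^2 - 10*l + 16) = l - 2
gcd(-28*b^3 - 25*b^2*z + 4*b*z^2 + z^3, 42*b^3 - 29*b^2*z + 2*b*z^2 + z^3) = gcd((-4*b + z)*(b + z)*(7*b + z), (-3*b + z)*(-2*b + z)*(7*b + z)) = 7*b + z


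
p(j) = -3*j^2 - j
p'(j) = -6*j - 1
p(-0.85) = -1.32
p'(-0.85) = 4.10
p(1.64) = -9.71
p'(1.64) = -10.84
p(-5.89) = -98.19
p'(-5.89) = 34.34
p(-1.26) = -3.50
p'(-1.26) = 6.56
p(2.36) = -19.07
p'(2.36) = -15.16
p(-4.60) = -58.88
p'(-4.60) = 26.60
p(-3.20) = -27.52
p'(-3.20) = 18.20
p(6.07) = -116.60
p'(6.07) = -37.42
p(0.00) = 0.00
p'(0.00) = -1.00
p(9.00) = -252.00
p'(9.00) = -55.00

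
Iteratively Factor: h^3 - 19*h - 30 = (h + 2)*(h^2 - 2*h - 15) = (h + 2)*(h + 3)*(h - 5)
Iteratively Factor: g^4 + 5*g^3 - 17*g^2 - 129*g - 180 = (g - 5)*(g^3 + 10*g^2 + 33*g + 36) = (g - 5)*(g + 3)*(g^2 + 7*g + 12) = (g - 5)*(g + 3)*(g + 4)*(g + 3)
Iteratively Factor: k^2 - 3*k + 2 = (k - 1)*(k - 2)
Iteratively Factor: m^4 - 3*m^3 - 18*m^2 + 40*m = (m)*(m^3 - 3*m^2 - 18*m + 40) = m*(m - 2)*(m^2 - m - 20) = m*(m - 5)*(m - 2)*(m + 4)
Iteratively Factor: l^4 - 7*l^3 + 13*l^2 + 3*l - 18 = (l + 1)*(l^3 - 8*l^2 + 21*l - 18) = (l - 3)*(l + 1)*(l^2 - 5*l + 6) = (l - 3)^2*(l + 1)*(l - 2)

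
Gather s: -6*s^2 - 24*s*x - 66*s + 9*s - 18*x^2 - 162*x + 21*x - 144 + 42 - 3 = -6*s^2 + s*(-24*x - 57) - 18*x^2 - 141*x - 105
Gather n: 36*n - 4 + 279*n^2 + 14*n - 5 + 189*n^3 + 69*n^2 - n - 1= 189*n^3 + 348*n^2 + 49*n - 10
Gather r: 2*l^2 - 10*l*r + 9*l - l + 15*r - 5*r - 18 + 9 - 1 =2*l^2 + 8*l + r*(10 - 10*l) - 10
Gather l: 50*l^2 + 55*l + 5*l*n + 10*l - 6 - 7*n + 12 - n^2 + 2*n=50*l^2 + l*(5*n + 65) - n^2 - 5*n + 6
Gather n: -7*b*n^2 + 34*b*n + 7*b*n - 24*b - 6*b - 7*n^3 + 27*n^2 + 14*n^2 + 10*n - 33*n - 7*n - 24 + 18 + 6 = -30*b - 7*n^3 + n^2*(41 - 7*b) + n*(41*b - 30)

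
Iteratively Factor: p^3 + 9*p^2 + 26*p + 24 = (p + 4)*(p^2 + 5*p + 6) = (p + 3)*(p + 4)*(p + 2)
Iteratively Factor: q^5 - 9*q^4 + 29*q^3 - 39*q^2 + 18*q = (q - 3)*(q^4 - 6*q^3 + 11*q^2 - 6*q) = (q - 3)*(q - 2)*(q^3 - 4*q^2 + 3*q) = (q - 3)*(q - 2)*(q - 1)*(q^2 - 3*q) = (q - 3)^2*(q - 2)*(q - 1)*(q)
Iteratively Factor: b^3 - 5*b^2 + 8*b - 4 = (b - 1)*(b^2 - 4*b + 4) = (b - 2)*(b - 1)*(b - 2)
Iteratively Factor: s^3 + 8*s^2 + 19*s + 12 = (s + 4)*(s^2 + 4*s + 3) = (s + 3)*(s + 4)*(s + 1)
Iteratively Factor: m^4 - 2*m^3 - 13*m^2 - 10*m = (m - 5)*(m^3 + 3*m^2 + 2*m) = (m - 5)*(m + 2)*(m^2 + m) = (m - 5)*(m + 1)*(m + 2)*(m)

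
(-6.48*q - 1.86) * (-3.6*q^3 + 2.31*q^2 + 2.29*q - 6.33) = 23.328*q^4 - 8.2728*q^3 - 19.1358*q^2 + 36.759*q + 11.7738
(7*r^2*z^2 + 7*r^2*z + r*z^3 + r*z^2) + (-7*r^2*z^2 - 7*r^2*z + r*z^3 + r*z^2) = 2*r*z^3 + 2*r*z^2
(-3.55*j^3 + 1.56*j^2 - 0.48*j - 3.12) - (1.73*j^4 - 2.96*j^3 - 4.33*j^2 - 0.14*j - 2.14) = -1.73*j^4 - 0.59*j^3 + 5.89*j^2 - 0.34*j - 0.98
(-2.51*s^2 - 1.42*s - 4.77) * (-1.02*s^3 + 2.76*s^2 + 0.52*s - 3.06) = 2.5602*s^5 - 5.4792*s^4 - 0.359*s^3 - 6.223*s^2 + 1.8648*s + 14.5962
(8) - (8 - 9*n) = 9*n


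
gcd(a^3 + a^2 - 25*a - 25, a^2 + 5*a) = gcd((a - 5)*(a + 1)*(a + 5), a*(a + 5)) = a + 5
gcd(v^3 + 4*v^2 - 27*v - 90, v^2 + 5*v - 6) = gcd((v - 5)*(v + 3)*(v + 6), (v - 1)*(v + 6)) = v + 6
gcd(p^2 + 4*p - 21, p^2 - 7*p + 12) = p - 3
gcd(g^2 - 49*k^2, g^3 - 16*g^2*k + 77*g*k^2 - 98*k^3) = g - 7*k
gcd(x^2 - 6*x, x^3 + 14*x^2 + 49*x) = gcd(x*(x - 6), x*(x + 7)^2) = x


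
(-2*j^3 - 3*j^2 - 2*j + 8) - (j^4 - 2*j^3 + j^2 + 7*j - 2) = -j^4 - 4*j^2 - 9*j + 10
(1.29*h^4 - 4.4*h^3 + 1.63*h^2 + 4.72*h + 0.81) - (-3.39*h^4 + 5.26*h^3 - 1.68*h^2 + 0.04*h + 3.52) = 4.68*h^4 - 9.66*h^3 + 3.31*h^2 + 4.68*h - 2.71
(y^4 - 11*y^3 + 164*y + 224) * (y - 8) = y^5 - 19*y^4 + 88*y^3 + 164*y^2 - 1088*y - 1792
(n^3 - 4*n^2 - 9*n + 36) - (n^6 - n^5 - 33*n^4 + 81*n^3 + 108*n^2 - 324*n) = -n^6 + n^5 + 33*n^4 - 80*n^3 - 112*n^2 + 315*n + 36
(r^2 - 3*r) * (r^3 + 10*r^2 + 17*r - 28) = r^5 + 7*r^4 - 13*r^3 - 79*r^2 + 84*r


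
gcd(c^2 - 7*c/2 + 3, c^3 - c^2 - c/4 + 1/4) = 1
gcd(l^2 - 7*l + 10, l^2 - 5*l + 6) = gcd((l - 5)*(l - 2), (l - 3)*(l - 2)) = l - 2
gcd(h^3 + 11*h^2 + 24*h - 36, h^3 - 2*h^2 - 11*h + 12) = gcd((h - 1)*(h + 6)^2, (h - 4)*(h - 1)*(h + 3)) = h - 1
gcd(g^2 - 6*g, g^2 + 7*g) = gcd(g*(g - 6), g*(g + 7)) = g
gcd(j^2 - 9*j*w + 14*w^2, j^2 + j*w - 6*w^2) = -j + 2*w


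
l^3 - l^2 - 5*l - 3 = (l - 3)*(l + 1)^2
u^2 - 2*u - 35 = (u - 7)*(u + 5)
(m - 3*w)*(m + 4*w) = m^2 + m*w - 12*w^2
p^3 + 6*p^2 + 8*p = p*(p + 2)*(p + 4)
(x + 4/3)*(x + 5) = x^2 + 19*x/3 + 20/3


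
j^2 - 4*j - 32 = (j - 8)*(j + 4)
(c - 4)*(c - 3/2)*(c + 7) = c^3 + 3*c^2/2 - 65*c/2 + 42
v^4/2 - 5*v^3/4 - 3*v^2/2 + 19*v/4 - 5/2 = (v/2 + 1)*(v - 5/2)*(v - 1)^2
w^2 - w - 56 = (w - 8)*(w + 7)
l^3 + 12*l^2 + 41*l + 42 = (l + 2)*(l + 3)*(l + 7)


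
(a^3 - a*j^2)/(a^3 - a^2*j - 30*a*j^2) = (-a^2 + j^2)/(-a^2 + a*j + 30*j^2)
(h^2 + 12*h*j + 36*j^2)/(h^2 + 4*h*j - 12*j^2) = (h + 6*j)/(h - 2*j)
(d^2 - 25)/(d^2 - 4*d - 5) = (d + 5)/(d + 1)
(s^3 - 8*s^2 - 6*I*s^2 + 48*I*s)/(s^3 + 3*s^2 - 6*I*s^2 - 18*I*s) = (s - 8)/(s + 3)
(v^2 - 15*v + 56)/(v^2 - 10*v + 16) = (v - 7)/(v - 2)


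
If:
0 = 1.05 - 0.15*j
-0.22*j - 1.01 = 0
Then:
No Solution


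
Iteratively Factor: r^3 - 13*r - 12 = (r - 4)*(r^2 + 4*r + 3) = (r - 4)*(r + 1)*(r + 3)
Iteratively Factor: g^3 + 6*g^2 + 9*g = (g + 3)*(g^2 + 3*g) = g*(g + 3)*(g + 3)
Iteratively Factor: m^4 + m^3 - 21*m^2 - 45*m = (m + 3)*(m^3 - 2*m^2 - 15*m) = m*(m + 3)*(m^2 - 2*m - 15) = m*(m + 3)^2*(m - 5)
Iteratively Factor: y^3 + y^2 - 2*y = (y + 2)*(y^2 - y) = y*(y + 2)*(y - 1)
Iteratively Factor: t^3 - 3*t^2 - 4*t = (t + 1)*(t^2 - 4*t) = t*(t + 1)*(t - 4)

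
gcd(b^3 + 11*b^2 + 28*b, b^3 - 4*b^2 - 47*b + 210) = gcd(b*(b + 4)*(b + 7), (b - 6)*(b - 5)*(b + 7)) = b + 7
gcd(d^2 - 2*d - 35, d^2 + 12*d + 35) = d + 5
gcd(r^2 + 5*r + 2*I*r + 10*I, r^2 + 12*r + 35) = r + 5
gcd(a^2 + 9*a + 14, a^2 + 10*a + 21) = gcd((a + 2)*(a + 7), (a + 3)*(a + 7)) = a + 7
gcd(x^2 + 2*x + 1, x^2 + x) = x + 1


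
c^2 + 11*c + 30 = (c + 5)*(c + 6)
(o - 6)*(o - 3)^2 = o^3 - 12*o^2 + 45*o - 54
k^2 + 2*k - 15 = (k - 3)*(k + 5)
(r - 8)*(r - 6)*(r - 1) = r^3 - 15*r^2 + 62*r - 48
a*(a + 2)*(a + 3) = a^3 + 5*a^2 + 6*a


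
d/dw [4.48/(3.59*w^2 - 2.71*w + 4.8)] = (12.1408 - 32.1664*w)/(3.59*w^2 - 2.71*w + 4.8)^2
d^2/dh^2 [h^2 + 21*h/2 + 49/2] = 2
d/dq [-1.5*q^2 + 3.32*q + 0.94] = 3.32 - 3.0*q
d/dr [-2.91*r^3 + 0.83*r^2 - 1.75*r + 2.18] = -8.73*r^2 + 1.66*r - 1.75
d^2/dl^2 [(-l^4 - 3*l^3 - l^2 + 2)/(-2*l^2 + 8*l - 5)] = 2*(4*l^6 - 48*l^5 + 222*l^4 - 142*l^3 - 264*l^2 + 321*l - 83)/(8*l^6 - 96*l^5 + 444*l^4 - 992*l^3 + 1110*l^2 - 600*l + 125)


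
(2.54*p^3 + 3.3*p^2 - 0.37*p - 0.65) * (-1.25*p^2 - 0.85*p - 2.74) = -3.175*p^5 - 6.284*p^4 - 9.3021*p^3 - 7.915*p^2 + 1.5663*p + 1.781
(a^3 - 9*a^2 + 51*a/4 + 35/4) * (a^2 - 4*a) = a^5 - 13*a^4 + 195*a^3/4 - 169*a^2/4 - 35*a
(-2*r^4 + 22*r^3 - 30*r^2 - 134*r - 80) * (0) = 0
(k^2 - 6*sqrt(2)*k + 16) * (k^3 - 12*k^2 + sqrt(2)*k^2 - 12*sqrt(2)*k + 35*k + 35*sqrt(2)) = k^5 - 12*k^4 - 5*sqrt(2)*k^4 + 39*k^3 + 60*sqrt(2)*k^3 - 159*sqrt(2)*k^2 - 48*k^2 - 192*sqrt(2)*k + 140*k + 560*sqrt(2)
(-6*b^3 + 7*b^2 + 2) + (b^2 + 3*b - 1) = -6*b^3 + 8*b^2 + 3*b + 1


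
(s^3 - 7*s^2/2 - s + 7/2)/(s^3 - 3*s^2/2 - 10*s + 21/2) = (s + 1)/(s + 3)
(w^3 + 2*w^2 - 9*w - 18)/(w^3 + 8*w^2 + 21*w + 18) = (w - 3)/(w + 3)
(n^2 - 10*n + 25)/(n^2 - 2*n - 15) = (n - 5)/(n + 3)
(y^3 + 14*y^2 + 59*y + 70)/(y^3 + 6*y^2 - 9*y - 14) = (y^2 + 7*y + 10)/(y^2 - y - 2)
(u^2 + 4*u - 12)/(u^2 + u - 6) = (u + 6)/(u + 3)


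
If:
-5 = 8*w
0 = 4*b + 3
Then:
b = -3/4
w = -5/8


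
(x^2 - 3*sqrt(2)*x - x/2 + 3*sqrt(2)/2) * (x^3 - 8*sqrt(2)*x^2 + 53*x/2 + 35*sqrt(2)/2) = x^5 - 11*sqrt(2)*x^4 - x^4/2 + 11*sqrt(2)*x^3/2 + 149*x^3/2 - 62*sqrt(2)*x^2 - 149*x^2/4 - 105*x + 31*sqrt(2)*x + 105/2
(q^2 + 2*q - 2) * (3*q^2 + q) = 3*q^4 + 7*q^3 - 4*q^2 - 2*q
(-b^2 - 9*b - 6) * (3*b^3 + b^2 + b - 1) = -3*b^5 - 28*b^4 - 28*b^3 - 14*b^2 + 3*b + 6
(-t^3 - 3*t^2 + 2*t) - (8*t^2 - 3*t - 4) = -t^3 - 11*t^2 + 5*t + 4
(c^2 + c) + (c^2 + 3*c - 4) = 2*c^2 + 4*c - 4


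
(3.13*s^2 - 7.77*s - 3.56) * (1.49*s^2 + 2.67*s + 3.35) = 4.6637*s^4 - 3.2202*s^3 - 15.5648*s^2 - 35.5347*s - 11.926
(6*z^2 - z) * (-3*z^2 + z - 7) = -18*z^4 + 9*z^3 - 43*z^2 + 7*z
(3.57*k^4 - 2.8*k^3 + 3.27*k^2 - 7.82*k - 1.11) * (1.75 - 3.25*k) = -11.6025*k^5 + 15.3475*k^4 - 15.5275*k^3 + 31.1375*k^2 - 10.0775*k - 1.9425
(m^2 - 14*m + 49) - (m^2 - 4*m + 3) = 46 - 10*m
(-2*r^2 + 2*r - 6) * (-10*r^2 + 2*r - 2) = 20*r^4 - 24*r^3 + 68*r^2 - 16*r + 12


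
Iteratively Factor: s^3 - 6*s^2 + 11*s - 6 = (s - 1)*(s^2 - 5*s + 6) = (s - 3)*(s - 1)*(s - 2)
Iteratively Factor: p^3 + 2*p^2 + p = (p)*(p^2 + 2*p + 1) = p*(p + 1)*(p + 1)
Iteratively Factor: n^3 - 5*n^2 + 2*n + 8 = (n - 4)*(n^2 - n - 2) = (n - 4)*(n + 1)*(n - 2)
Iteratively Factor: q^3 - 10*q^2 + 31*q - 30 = (q - 5)*(q^2 - 5*q + 6) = (q - 5)*(q - 3)*(q - 2)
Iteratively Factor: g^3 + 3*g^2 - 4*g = (g - 1)*(g^2 + 4*g) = g*(g - 1)*(g + 4)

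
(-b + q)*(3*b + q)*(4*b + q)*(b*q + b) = -12*b^4*q - 12*b^4 + 5*b^3*q^2 + 5*b^3*q + 6*b^2*q^3 + 6*b^2*q^2 + b*q^4 + b*q^3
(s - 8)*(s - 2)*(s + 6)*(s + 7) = s^4 + 3*s^3 - 72*s^2 - 212*s + 672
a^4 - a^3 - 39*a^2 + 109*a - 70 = (a - 5)*(a - 2)*(a - 1)*(a + 7)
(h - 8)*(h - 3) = h^2 - 11*h + 24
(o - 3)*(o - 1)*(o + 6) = o^3 + 2*o^2 - 21*o + 18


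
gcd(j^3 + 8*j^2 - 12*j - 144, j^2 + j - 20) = j - 4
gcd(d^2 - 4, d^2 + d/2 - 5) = d - 2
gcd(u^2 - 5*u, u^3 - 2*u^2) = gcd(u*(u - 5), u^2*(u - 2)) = u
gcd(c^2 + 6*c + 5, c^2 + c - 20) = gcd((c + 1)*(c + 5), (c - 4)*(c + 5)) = c + 5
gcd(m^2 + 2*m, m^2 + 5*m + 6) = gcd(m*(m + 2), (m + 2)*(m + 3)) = m + 2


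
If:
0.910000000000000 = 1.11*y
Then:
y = 0.82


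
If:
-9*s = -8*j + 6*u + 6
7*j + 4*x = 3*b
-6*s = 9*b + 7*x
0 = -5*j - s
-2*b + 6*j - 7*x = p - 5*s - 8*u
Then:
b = 169*x/27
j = 19*x/9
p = 806*x/9 - 8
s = -95*x/9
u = 1007*x/54 - 1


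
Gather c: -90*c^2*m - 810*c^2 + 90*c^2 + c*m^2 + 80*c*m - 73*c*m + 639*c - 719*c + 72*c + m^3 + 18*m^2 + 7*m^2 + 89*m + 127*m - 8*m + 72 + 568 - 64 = c^2*(-90*m - 720) + c*(m^2 + 7*m - 8) + m^3 + 25*m^2 + 208*m + 576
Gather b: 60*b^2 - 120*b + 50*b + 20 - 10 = 60*b^2 - 70*b + 10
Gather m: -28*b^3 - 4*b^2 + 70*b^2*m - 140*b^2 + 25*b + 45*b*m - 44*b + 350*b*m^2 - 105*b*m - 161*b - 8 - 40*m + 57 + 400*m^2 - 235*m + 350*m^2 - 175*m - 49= -28*b^3 - 144*b^2 - 180*b + m^2*(350*b + 750) + m*(70*b^2 - 60*b - 450)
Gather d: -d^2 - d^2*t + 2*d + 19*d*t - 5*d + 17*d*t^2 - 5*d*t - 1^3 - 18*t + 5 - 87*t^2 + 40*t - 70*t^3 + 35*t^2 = d^2*(-t - 1) + d*(17*t^2 + 14*t - 3) - 70*t^3 - 52*t^2 + 22*t + 4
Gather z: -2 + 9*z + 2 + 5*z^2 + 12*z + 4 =5*z^2 + 21*z + 4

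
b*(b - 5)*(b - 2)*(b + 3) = b^4 - 4*b^3 - 11*b^2 + 30*b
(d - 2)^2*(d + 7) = d^3 + 3*d^2 - 24*d + 28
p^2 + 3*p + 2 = (p + 1)*(p + 2)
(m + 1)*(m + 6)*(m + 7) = m^3 + 14*m^2 + 55*m + 42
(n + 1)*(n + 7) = n^2 + 8*n + 7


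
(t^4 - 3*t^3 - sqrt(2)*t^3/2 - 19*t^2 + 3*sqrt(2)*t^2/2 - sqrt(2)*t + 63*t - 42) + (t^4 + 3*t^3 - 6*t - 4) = 2*t^4 - sqrt(2)*t^3/2 - 19*t^2 + 3*sqrt(2)*t^2/2 - sqrt(2)*t + 57*t - 46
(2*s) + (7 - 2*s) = 7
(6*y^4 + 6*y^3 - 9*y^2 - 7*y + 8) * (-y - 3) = -6*y^5 - 24*y^4 - 9*y^3 + 34*y^2 + 13*y - 24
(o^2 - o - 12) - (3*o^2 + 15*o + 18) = -2*o^2 - 16*o - 30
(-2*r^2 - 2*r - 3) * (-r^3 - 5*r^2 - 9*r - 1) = 2*r^5 + 12*r^4 + 31*r^3 + 35*r^2 + 29*r + 3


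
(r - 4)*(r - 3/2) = r^2 - 11*r/2 + 6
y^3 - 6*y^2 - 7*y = y*(y - 7)*(y + 1)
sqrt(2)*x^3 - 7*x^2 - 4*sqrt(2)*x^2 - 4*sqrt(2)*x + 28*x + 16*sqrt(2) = (x - 4)*(x - 4*sqrt(2))*(sqrt(2)*x + 1)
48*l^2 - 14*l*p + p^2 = (-8*l + p)*(-6*l + p)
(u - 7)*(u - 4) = u^2 - 11*u + 28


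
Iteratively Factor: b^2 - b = (b)*(b - 1)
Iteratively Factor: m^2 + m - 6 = (m + 3)*(m - 2)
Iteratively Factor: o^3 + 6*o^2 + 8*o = (o + 4)*(o^2 + 2*o) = o*(o + 4)*(o + 2)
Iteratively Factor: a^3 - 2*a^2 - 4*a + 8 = (a - 2)*(a^2 - 4) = (a - 2)^2*(a + 2)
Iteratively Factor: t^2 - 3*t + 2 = (t - 1)*(t - 2)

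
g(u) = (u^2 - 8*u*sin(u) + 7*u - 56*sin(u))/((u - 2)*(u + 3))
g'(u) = (-8*u*cos(u) + 2*u - 8*sin(u) - 56*cos(u) + 7)/((u - 2)*(u + 3)) - (u^2 - 8*u*sin(u) + 7*u - 56*sin(u))/((u - 2)*(u + 3)^2) - (u^2 - 8*u*sin(u) + 7*u - 56*sin(u))/((u - 2)^2*(u + 3)) = 2*(-4*u^3*cos(u) + 4*u^2*sin(u) - 32*u^2*cos(u) - 3*u^2 + 56*u*sin(u) - 4*u*cos(u) - 6*u + 52*sin(u) + 168*cos(u) - 21)/(u^4 + 2*u^3 - 11*u^2 - 12*u + 36)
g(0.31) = 2.78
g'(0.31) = 9.84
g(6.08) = 2.72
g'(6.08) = -3.17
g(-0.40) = -2.87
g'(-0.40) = 6.21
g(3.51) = 6.83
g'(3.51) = 4.12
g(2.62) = -3.77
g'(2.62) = 28.27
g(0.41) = 3.80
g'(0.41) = 10.45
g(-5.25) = -1.30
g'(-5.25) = -1.83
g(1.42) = 21.31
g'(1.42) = 35.12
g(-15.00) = 0.38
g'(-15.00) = -0.27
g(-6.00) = -0.34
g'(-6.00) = -0.78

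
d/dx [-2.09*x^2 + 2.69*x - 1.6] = 2.69 - 4.18*x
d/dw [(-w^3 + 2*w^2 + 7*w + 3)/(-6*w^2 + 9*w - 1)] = (6*w^4 - 18*w^3 + 63*w^2 + 32*w - 34)/(36*w^4 - 108*w^3 + 93*w^2 - 18*w + 1)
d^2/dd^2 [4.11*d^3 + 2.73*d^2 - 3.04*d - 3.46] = 24.66*d + 5.46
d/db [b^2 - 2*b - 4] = 2*b - 2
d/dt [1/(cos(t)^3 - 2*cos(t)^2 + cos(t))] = (-sin(t)/cos(t)^2 + 3*tan(t))/(cos(t) - 1)^3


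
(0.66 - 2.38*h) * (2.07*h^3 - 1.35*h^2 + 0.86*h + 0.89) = -4.9266*h^4 + 4.5792*h^3 - 2.9378*h^2 - 1.5506*h + 0.5874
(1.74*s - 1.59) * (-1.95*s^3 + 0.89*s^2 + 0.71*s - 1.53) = -3.393*s^4 + 4.6491*s^3 - 0.1797*s^2 - 3.7911*s + 2.4327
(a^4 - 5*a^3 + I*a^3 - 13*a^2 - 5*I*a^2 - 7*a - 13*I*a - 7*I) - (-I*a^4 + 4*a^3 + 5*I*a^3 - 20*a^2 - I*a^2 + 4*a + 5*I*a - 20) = a^4 + I*a^4 - 9*a^3 - 4*I*a^3 + 7*a^2 - 4*I*a^2 - 11*a - 18*I*a + 20 - 7*I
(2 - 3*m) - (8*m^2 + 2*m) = -8*m^2 - 5*m + 2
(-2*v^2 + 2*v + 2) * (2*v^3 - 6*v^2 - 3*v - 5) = -4*v^5 + 16*v^4 - 2*v^3 - 8*v^2 - 16*v - 10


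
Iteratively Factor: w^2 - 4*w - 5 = (w - 5)*(w + 1)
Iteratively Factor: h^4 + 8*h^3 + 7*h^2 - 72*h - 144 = (h + 4)*(h^3 + 4*h^2 - 9*h - 36) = (h - 3)*(h + 4)*(h^2 + 7*h + 12) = (h - 3)*(h + 3)*(h + 4)*(h + 4)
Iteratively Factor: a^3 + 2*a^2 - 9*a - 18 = (a + 2)*(a^2 - 9) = (a + 2)*(a + 3)*(a - 3)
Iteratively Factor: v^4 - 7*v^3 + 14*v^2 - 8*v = (v - 2)*(v^3 - 5*v^2 + 4*v) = (v - 4)*(v - 2)*(v^2 - v) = v*(v - 4)*(v - 2)*(v - 1)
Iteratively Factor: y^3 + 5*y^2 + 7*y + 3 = (y + 1)*(y^2 + 4*y + 3) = (y + 1)*(y + 3)*(y + 1)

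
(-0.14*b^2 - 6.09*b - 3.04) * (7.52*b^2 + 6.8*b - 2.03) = -1.0528*b^4 - 46.7488*b^3 - 63.9886*b^2 - 8.3093*b + 6.1712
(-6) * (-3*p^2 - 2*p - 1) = 18*p^2 + 12*p + 6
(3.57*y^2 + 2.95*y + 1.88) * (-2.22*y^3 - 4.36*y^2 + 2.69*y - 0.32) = -7.9254*y^5 - 22.1142*y^4 - 7.4323*y^3 - 1.4037*y^2 + 4.1132*y - 0.6016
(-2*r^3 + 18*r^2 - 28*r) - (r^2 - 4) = -2*r^3 + 17*r^2 - 28*r + 4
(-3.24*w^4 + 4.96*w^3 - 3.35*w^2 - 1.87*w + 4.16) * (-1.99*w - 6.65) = 6.4476*w^5 + 11.6756*w^4 - 26.3175*w^3 + 25.9988*w^2 + 4.1571*w - 27.664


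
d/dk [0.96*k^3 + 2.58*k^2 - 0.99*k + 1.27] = 2.88*k^2 + 5.16*k - 0.99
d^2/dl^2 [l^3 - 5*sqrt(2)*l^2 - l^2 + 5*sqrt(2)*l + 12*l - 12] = 6*l - 10*sqrt(2) - 2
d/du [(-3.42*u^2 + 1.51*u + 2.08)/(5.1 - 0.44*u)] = (1.5048*u^2 - 34.884*u + 8.6162)/(0.1936*u^2 - 4.488*u + 26.01)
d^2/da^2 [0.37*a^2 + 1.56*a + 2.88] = 0.740000000000000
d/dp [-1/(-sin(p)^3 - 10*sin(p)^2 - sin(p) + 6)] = (-20*sin(p) + 3*cos(p)^2 - 4)*cos(p)/(sin(p)^3 + 10*sin(p)^2 + sin(p) - 6)^2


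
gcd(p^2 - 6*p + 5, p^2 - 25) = p - 5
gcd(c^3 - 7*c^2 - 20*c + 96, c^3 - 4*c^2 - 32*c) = c^2 - 4*c - 32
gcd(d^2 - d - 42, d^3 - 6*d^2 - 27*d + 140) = d - 7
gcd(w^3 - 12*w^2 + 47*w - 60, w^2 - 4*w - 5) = w - 5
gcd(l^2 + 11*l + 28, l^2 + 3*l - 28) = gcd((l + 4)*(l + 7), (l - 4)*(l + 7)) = l + 7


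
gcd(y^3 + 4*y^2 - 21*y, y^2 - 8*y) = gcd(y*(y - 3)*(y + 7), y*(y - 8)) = y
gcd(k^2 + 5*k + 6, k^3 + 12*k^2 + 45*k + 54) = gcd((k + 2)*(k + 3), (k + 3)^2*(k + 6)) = k + 3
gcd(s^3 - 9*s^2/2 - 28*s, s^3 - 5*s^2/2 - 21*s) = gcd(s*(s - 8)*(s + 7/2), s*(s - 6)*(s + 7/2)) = s^2 + 7*s/2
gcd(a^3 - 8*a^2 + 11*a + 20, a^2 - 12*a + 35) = a - 5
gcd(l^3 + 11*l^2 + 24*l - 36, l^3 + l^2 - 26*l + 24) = l^2 + 5*l - 6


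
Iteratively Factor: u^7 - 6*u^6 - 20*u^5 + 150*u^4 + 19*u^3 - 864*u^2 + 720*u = (u + 4)*(u^6 - 10*u^5 + 20*u^4 + 70*u^3 - 261*u^2 + 180*u) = (u - 1)*(u + 4)*(u^5 - 9*u^4 + 11*u^3 + 81*u^2 - 180*u) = (u - 3)*(u - 1)*(u + 4)*(u^4 - 6*u^3 - 7*u^2 + 60*u) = (u - 3)*(u - 1)*(u + 3)*(u + 4)*(u^3 - 9*u^2 + 20*u) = (u - 5)*(u - 3)*(u - 1)*(u + 3)*(u + 4)*(u^2 - 4*u) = (u - 5)*(u - 4)*(u - 3)*(u - 1)*(u + 3)*(u + 4)*(u)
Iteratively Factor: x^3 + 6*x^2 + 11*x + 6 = (x + 1)*(x^2 + 5*x + 6) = (x + 1)*(x + 3)*(x + 2)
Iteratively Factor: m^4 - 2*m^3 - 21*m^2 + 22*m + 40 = (m - 5)*(m^3 + 3*m^2 - 6*m - 8) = (m - 5)*(m + 4)*(m^2 - m - 2) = (m - 5)*(m - 2)*(m + 4)*(m + 1)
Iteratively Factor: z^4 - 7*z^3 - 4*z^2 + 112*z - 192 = (z - 4)*(z^3 - 3*z^2 - 16*z + 48) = (z - 4)*(z + 4)*(z^2 - 7*z + 12) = (z - 4)^2*(z + 4)*(z - 3)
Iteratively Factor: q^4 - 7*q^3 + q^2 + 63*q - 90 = (q + 3)*(q^3 - 10*q^2 + 31*q - 30) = (q - 3)*(q + 3)*(q^2 - 7*q + 10) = (q - 5)*(q - 3)*(q + 3)*(q - 2)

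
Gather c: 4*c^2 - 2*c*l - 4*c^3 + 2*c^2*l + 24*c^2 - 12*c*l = -4*c^3 + c^2*(2*l + 28) - 14*c*l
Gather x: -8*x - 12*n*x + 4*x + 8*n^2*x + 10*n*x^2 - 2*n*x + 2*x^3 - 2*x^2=2*x^3 + x^2*(10*n - 2) + x*(8*n^2 - 14*n - 4)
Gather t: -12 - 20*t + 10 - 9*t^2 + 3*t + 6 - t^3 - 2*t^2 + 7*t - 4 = -t^3 - 11*t^2 - 10*t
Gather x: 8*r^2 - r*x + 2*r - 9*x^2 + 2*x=8*r^2 + 2*r - 9*x^2 + x*(2 - r)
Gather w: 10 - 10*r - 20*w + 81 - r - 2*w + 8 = -11*r - 22*w + 99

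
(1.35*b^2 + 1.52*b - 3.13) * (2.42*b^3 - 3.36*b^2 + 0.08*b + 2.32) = 3.267*b^5 - 0.857600000000001*b^4 - 12.5738*b^3 + 13.7704*b^2 + 3.276*b - 7.2616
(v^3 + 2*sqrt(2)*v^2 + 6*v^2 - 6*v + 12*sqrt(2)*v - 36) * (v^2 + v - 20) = v^5 + 2*sqrt(2)*v^4 + 7*v^4 - 20*v^3 + 14*sqrt(2)*v^3 - 162*v^2 - 28*sqrt(2)*v^2 - 240*sqrt(2)*v + 84*v + 720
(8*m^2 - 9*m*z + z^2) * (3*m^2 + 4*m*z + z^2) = 24*m^4 + 5*m^3*z - 25*m^2*z^2 - 5*m*z^3 + z^4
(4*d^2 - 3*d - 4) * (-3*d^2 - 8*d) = -12*d^4 - 23*d^3 + 36*d^2 + 32*d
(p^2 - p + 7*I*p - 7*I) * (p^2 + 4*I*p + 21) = p^4 - p^3 + 11*I*p^3 - 7*p^2 - 11*I*p^2 + 7*p + 147*I*p - 147*I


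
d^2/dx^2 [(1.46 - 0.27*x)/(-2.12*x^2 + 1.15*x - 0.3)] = ((6.8114 - 3.4344*x)*(2.12*x^2 - 1.15*x + 0.3) + (0.27*x - 1.46)*(4.24*x - 1.15)*(8.48*x - 2.3))/(2.12*x^2 - 1.15*x + 0.3)^3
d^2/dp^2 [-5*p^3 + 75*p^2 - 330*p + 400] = 150 - 30*p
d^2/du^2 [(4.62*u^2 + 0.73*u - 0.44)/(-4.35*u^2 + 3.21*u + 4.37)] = (-156.64959*u^3 - 476.98794*u^2 - 120.12525*u - 130.178946)/(82.312875*u^6 - 182.223675*u^5 - 113.60547*u^4 + 333.046809*u^3 + 114.127794*u^2 - 183.903147*u - 83.453453)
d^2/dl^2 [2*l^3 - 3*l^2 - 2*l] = 12*l - 6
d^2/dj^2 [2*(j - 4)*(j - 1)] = 4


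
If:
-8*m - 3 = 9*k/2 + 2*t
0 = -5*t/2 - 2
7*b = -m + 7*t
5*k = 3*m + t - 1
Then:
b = -3007/3745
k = -186/535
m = 11/535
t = -4/5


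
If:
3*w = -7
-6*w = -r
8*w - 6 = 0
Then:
No Solution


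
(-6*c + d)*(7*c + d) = -42*c^2 + c*d + d^2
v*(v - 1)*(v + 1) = v^3 - v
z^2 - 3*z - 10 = (z - 5)*(z + 2)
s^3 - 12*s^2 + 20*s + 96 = (s - 8)*(s - 6)*(s + 2)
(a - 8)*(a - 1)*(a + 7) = a^3 - 2*a^2 - 55*a + 56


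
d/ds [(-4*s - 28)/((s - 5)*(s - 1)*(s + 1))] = 8*(s^3 + 8*s^2 - 35*s - 6)/(s^6 - 10*s^5 + 23*s^4 + 20*s^3 - 49*s^2 - 10*s + 25)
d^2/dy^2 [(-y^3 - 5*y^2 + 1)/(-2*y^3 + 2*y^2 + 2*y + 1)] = 6*(8*y^6 + 4*y^5 + 16*y^4 + 28*y^3 - 8*y^2 - 5*y + 1)/(8*y^9 - 24*y^8 + 28*y^6 + 24*y^5 - 12*y^4 - 26*y^3 - 18*y^2 - 6*y - 1)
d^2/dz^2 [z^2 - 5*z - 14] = 2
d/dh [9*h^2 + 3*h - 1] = 18*h + 3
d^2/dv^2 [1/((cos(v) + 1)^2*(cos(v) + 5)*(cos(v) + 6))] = (-1647*(1 - cos(v)^2)^2 + 20*sin(v)^6 + 4*cos(v)^6 - 267*cos(v)^5 - 3677*cos(v)^3 - 3913*cos(v)^2 + 8564*cos(v) + 8529)/((cos(v) + 1)^4*(cos(v) + 5)^3*(cos(v) + 6)^3)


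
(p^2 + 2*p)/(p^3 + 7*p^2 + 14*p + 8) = p/(p^2 + 5*p + 4)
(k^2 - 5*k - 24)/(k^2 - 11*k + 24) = (k + 3)/(k - 3)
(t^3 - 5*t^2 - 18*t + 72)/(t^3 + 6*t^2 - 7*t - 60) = (t - 6)/(t + 5)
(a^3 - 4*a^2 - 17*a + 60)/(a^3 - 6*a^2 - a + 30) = (a + 4)/(a + 2)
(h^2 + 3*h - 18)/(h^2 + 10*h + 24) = (h - 3)/(h + 4)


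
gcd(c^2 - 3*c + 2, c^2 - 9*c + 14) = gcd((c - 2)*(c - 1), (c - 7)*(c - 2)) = c - 2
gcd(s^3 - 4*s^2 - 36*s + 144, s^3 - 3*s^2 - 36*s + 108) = s^2 - 36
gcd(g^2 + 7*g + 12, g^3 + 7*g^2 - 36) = g + 3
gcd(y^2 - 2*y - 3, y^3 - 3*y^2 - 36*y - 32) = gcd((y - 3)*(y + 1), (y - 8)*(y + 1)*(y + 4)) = y + 1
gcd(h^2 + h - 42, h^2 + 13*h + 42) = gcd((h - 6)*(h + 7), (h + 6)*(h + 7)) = h + 7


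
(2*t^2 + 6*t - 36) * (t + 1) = 2*t^3 + 8*t^2 - 30*t - 36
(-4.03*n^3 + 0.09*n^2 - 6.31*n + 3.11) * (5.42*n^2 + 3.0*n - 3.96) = -21.8426*n^5 - 11.6022*n^4 - 17.9714*n^3 - 2.4302*n^2 + 34.3176*n - 12.3156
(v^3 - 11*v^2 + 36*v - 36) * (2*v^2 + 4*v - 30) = 2*v^5 - 18*v^4 - 2*v^3 + 402*v^2 - 1224*v + 1080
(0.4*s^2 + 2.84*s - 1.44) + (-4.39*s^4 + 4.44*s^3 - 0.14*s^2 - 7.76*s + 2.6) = -4.39*s^4 + 4.44*s^3 + 0.26*s^2 - 4.92*s + 1.16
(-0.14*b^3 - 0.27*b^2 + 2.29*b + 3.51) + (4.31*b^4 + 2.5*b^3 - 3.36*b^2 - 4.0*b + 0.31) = 4.31*b^4 + 2.36*b^3 - 3.63*b^2 - 1.71*b + 3.82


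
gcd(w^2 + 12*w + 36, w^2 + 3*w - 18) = w + 6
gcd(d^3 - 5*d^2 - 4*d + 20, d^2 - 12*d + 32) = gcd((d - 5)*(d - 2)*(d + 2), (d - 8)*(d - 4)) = 1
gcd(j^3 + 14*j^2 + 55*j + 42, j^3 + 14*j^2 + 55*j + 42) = j^3 + 14*j^2 + 55*j + 42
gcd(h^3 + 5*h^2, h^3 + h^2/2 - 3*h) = h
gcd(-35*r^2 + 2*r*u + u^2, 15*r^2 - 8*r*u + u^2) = 5*r - u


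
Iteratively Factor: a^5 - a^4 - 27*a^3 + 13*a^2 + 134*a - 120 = (a + 3)*(a^4 - 4*a^3 - 15*a^2 + 58*a - 40) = (a + 3)*(a + 4)*(a^3 - 8*a^2 + 17*a - 10) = (a - 1)*(a + 3)*(a + 4)*(a^2 - 7*a + 10) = (a - 5)*(a - 1)*(a + 3)*(a + 4)*(a - 2)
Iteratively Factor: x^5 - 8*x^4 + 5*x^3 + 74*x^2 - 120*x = (x - 4)*(x^4 - 4*x^3 - 11*x^2 + 30*x) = (x - 5)*(x - 4)*(x^3 + x^2 - 6*x) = x*(x - 5)*(x - 4)*(x^2 + x - 6) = x*(x - 5)*(x - 4)*(x + 3)*(x - 2)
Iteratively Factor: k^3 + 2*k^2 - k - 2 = (k + 2)*(k^2 - 1) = (k - 1)*(k + 2)*(k + 1)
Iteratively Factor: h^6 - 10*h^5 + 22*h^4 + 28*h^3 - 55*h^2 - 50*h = (h - 2)*(h^5 - 8*h^4 + 6*h^3 + 40*h^2 + 25*h) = (h - 2)*(h + 1)*(h^4 - 9*h^3 + 15*h^2 + 25*h) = h*(h - 2)*(h + 1)*(h^3 - 9*h^2 + 15*h + 25) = h*(h - 5)*(h - 2)*(h + 1)*(h^2 - 4*h - 5) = h*(h - 5)*(h - 2)*(h + 1)^2*(h - 5)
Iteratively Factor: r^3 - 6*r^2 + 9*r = (r - 3)*(r^2 - 3*r) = (r - 3)^2*(r)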